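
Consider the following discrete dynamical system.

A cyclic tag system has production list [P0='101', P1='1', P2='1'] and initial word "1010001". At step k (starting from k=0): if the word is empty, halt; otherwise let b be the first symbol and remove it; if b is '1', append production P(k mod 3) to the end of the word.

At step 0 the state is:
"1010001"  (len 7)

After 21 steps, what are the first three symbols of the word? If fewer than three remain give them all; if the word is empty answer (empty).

110

0) "1010001"  (len 7)
1) "010001101"  (len 9)
2) "10001101"  (len 8)
3) "00011011"  (len 8)
4) "0011011"  (len 7)
5) "011011"  (len 6)
6) "11011"  (len 5)
7) "1011101"  (len 7)
8) "0111011"  (len 7)
9) "111011"  (len 6)
10) "11011101"  (len 8)
11) "10111011"  (len 8)
12) "01110111"  (len 8)
13) "1110111"  (len 7)
14) "1101111"  (len 7)
15) "1011111"  (len 7)
16) "011111101"  (len 9)
17) "11111101"  (len 8)
18) "11111011"  (len 8)
19) "1111011101"  (len 10)
20) "1110111011"  (len 10)
21) "1101110111"  (len 10)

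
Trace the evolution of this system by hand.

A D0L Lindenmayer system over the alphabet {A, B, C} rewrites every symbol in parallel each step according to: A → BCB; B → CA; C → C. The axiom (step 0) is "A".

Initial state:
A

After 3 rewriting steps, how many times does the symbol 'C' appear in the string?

5

step 0: A
step 1: BCB
step 2: CACCA
step 3: CBCBCCBCB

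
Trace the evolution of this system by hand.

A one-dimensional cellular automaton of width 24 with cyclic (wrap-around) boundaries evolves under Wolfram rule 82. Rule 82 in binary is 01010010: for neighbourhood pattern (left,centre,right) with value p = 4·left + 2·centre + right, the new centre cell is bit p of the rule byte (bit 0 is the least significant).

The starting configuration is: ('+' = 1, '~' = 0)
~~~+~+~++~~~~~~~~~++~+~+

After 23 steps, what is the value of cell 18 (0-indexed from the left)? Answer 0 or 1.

[0] ~~~+~+~++~~~~~~~~~++~+~+
[1] +~+~~~~~++~~~~~~~+~+~~~~
[2] ~~~+~~~+~++~~~~~+~~~+~~+
[3] +~+~+~+~~~++~~~+~+~+~++~
[4] ~~~~~~~+~+~++~+~~~~~~~+~
[5] ~~~~~~+~~~~~+~~+~~~~~+~+
[6] +~~~~+~+~~~+~++~+~~~+~~~
[7] ~+~~+~~~+~+~~~+~~+~+~+~+
[8] ~~++~+~+~~~+~+~++~~~~~~~
[9] ~+~+~~~~+~+~~~~~++~~~~~~
[10] +~~~+~~+~~~+~~~+~++~~~~~
[11] ~+~+~++~+~+~+~+~~~++~~~+
[12] ~~~~~~+~~~~~~~~+~+~++~+~
[13] ~~~~~+~+~~~~~~+~~~~~+~~+
[14] +~~~+~~~+~~~~+~+~~~+~++~
[15] ~+~+~+~+~+~~+~~~+~+~~~+~
[16] +~~~~~~~~~++~+~+~~~+~+~+
[17] ++~~~~~~~+~+~~~~+~+~~~~~
[18] ~++~~~~~+~~~+~~+~~~+~~~+
[19] ~~++~~~+~+~+~++~+~+~+~+~
[20] ~+~++~+~~~~~~~+~~~~~~~~+
[21] ~~~~+~~+~~~~~+~+~~~~~~+~
[22] ~~~+~++~+~~~+~~~+~~~~+~+
[23] +~+~~~+~~+~+~+~+~+~~+~~~

0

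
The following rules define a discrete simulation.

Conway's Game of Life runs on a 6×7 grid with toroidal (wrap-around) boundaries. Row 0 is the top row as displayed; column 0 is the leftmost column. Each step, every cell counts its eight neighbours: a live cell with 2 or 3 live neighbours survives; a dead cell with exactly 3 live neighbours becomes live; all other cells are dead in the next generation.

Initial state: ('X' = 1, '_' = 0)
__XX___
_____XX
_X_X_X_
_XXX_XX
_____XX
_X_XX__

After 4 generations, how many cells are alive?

step 0: __XX___
_____XX
_X_X_X_
_XXX_XX
_____XX
_X_XX__
step 1: __XX_X_
___X_XX
_X_X___
_X_X___
_X____X
___XXX_
step 2: __X____
___X_XX
X__X___
_X_____
X__X_X_
___X_XX
step 3: __XX___
__XXX_X
X_X_X_X
XXX_X_X
X_X__X_
__XX_XX
step 4: _X____X
X___X_X
____X__
__X_X__
_______
_____XX

10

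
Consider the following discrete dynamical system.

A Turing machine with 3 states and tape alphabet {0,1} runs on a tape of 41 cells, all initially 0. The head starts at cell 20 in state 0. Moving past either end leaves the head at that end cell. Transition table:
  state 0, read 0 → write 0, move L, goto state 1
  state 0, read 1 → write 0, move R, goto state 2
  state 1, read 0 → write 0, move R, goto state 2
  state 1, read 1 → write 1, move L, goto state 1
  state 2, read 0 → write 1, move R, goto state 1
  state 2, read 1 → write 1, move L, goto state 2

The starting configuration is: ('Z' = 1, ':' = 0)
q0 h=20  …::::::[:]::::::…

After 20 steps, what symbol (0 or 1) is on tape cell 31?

[0] q0 h=20  …::::::[:]::::::…
[1] q1 h=19  …::::::[:]::::::…
[2] q2 h=20  …::::::[:]::::::…
[3] q1 h=21  …:::::Z[:]::::::…
[4] q2 h=22  …::::Z:[:]::::::…
[5] q1 h=23  …:::Z:Z[:]::::::…
[6] q2 h=24  …::Z:Z:[:]::::::…
[7] q1 h=25  …:Z:Z:Z[:]::::::…
[8] q2 h=26  …Z:Z:Z:[:]::::::…
[9] q1 h=27  …:Z:Z:Z[:]::::::…
[10] q2 h=28  …Z:Z:Z:[:]::::::…
[11] q1 h=29  …:Z:Z:Z[:]::::::…
[12] q2 h=30  …Z:Z:Z:[:]::::::…
[13] q1 h=31  …:Z:Z:Z[:]::::::…
[14] q2 h=32  …Z:Z:Z:[:]::::::…
[15] q1 h=33  …:Z:Z:Z[:]::::::…
[16] q2 h=34  …Z:Z:Z:[:]::::::|
[17] q1 h=35  …:Z:Z:Z[:]:::::|
[18] q2 h=36  …Z:Z:Z:[:]::::|
[19] q1 h=37  …:Z:Z:Z[:]:::|
[20] q2 h=38  …Z:Z:Z:[:]::|

0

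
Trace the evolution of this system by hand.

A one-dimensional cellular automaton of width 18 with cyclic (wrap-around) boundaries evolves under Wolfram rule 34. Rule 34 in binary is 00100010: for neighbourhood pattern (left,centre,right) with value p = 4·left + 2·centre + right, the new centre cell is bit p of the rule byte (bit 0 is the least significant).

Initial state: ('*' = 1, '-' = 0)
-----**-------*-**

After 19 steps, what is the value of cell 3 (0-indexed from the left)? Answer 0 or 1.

0

step 0: -----**-------*-**
step 1: ----*--------*-*--
step 2: ---*--------*-*---
step 3: --*--------*-*----
step 4: -*--------*-*-----
step 5: *--------*-*------
step 6: --------*-*------*
step 7: -------*-*------*-
step 8: ------*-*------*--
step 9: -----*-*------*---
step 10: ----*-*------*----
step 11: ---*-*------*-----
step 12: --*-*------*------
step 13: -*-*------*-------
step 14: *-*------*--------
step 15: -*------*--------*
step 16: *------*--------*-
step 17: ------*--------*-*
step 18: -----*--------*-*-
step 19: ----*--------*-*--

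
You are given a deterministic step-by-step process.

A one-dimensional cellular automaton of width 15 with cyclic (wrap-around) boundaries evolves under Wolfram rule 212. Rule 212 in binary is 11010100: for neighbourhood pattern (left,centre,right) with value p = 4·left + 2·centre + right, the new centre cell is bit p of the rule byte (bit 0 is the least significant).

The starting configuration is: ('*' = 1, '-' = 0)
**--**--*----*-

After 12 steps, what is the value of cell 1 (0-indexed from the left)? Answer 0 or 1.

0

0) **--**--*----*-
1) -**--**-**---*-
2) --**--*--**--**
3) *--**-**--**--*
4) **--*--**--**--
5) -**-**--**--**-
6) --*--**--**--**
7) *-**--**--**--*
8) *--**--**--**--
9) **--**--**--**-
10) -**--**--**--*-
11) --**--**--**-**
12) *--**--**--*--*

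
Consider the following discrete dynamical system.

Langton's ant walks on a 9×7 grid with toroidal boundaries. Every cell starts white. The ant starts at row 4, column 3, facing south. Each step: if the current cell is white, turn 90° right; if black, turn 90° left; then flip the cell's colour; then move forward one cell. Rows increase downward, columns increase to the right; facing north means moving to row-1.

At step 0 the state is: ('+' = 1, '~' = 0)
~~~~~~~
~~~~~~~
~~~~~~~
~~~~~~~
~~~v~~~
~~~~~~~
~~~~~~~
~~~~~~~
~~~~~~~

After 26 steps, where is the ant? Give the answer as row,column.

1,4

step 0: ~~~~~~~
~~~~~~~
~~~~~~~
~~~~~~~
~~~v~~~
~~~~~~~
~~~~~~~
~~~~~~~
~~~~~~~
step 1: ~~~~~~~
~~~~~~~
~~~~~~~
~~~~~~~
~~<+~~~
~~~~~~~
~~~~~~~
~~~~~~~
~~~~~~~
step 2: ~~~~~~~
~~~~~~~
~~~~~~~
~~^~~~~
~~++~~~
~~~~~~~
~~~~~~~
~~~~~~~
~~~~~~~
step 3: ~~~~~~~
~~~~~~~
~~~~~~~
~~+>~~~
~~++~~~
~~~~~~~
~~~~~~~
~~~~~~~
~~~~~~~
step 4: ~~~~~~~
~~~~~~~
~~~~~~~
~~++~~~
~~+v~~~
~~~~~~~
~~~~~~~
~~~~~~~
~~~~~~~
step 5: ~~~~~~~
~~~~~~~
~~~~~~~
~~++~~~
~~+~>~~
~~~~~~~
~~~~~~~
~~~~~~~
~~~~~~~
step 6: ~~~~~~~
~~~~~~~
~~~~~~~
~~++~~~
~~+~+~~
~~~~v~~
~~~~~~~
~~~~~~~
~~~~~~~
step 7: ~~~~~~~
~~~~~~~
~~~~~~~
~~++~~~
~~+~+~~
~~~<+~~
~~~~~~~
~~~~~~~
~~~~~~~
step 8: ~~~~~~~
~~~~~~~
~~~~~~~
~~++~~~
~~+^+~~
~~~++~~
~~~~~~~
~~~~~~~
~~~~~~~
step 9: ~~~~~~~
~~~~~~~
~~~~~~~
~~++~~~
~~++>~~
~~~++~~
~~~~~~~
~~~~~~~
~~~~~~~
step 10: ~~~~~~~
~~~~~~~
~~~~~~~
~~++^~~
~~++~~~
~~~++~~
~~~~~~~
~~~~~~~
~~~~~~~
step 11: ~~~~~~~
~~~~~~~
~~~~~~~
~~+++>~
~~++~~~
~~~++~~
~~~~~~~
~~~~~~~
~~~~~~~
step 12: ~~~~~~~
~~~~~~~
~~~~~~~
~~++++~
~~++~v~
~~~++~~
~~~~~~~
~~~~~~~
~~~~~~~
step 13: ~~~~~~~
~~~~~~~
~~~~~~~
~~++++~
~~++<+~
~~~++~~
~~~~~~~
~~~~~~~
~~~~~~~
step 14: ~~~~~~~
~~~~~~~
~~~~~~~
~~++^+~
~~++++~
~~~++~~
~~~~~~~
~~~~~~~
~~~~~~~
step 15: ~~~~~~~
~~~~~~~
~~~~~~~
~~+<~+~
~~++++~
~~~++~~
~~~~~~~
~~~~~~~
~~~~~~~
step 16: ~~~~~~~
~~~~~~~
~~~~~~~
~~+~~+~
~~+v++~
~~~++~~
~~~~~~~
~~~~~~~
~~~~~~~
step 17: ~~~~~~~
~~~~~~~
~~~~~~~
~~+~~+~
~~+~>+~
~~~++~~
~~~~~~~
~~~~~~~
~~~~~~~
step 18: ~~~~~~~
~~~~~~~
~~~~~~~
~~+~^+~
~~+~~+~
~~~++~~
~~~~~~~
~~~~~~~
~~~~~~~
step 19: ~~~~~~~
~~~~~~~
~~~~~~~
~~+~+>~
~~+~~+~
~~~++~~
~~~~~~~
~~~~~~~
~~~~~~~
step 20: ~~~~~~~
~~~~~~~
~~~~~^~
~~+~+~~
~~+~~+~
~~~++~~
~~~~~~~
~~~~~~~
~~~~~~~
step 21: ~~~~~~~
~~~~~~~
~~~~~+>
~~+~+~~
~~+~~+~
~~~++~~
~~~~~~~
~~~~~~~
~~~~~~~
step 22: ~~~~~~~
~~~~~~~
~~~~~++
~~+~+~v
~~+~~+~
~~~++~~
~~~~~~~
~~~~~~~
~~~~~~~
step 23: ~~~~~~~
~~~~~~~
~~~~~++
~~+~+<+
~~+~~+~
~~~++~~
~~~~~~~
~~~~~~~
~~~~~~~
step 24: ~~~~~~~
~~~~~~~
~~~~~^+
~~+~+++
~~+~~+~
~~~++~~
~~~~~~~
~~~~~~~
~~~~~~~
step 25: ~~~~~~~
~~~~~~~
~~~~<~+
~~+~+++
~~+~~+~
~~~++~~
~~~~~~~
~~~~~~~
~~~~~~~
step 26: ~~~~~~~
~~~~^~~
~~~~+~+
~~+~+++
~~+~~+~
~~~++~~
~~~~~~~
~~~~~~~
~~~~~~~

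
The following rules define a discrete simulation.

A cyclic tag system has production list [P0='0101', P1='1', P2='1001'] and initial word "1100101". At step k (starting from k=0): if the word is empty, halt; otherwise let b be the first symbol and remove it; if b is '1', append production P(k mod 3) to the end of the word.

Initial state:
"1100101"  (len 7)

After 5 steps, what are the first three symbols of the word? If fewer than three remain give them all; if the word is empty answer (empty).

010

0) "1100101"  (len 7)
1) "1001010101"  (len 10)
2) "0010101011"  (len 10)
3) "010101011"  (len 9)
4) "10101011"  (len 8)
5) "01010111"  (len 8)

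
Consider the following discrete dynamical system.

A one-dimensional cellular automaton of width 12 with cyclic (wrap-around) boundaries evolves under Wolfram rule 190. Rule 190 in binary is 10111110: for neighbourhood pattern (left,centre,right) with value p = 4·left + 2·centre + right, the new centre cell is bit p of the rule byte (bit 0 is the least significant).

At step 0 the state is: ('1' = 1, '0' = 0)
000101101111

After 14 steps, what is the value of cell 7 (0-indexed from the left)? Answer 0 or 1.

t=0: 000101101111
t=1: 101111011110
t=2: 111110111101
t=3: 111101111011
t=4: 111011110111
t=5: 110111101111
t=6: 101111011111
t=7: 011110111111
t=8: 111101111110
t=9: 111011111101
t=10: 110111111011
t=11: 101111110111
t=12: 011111101111
t=13: 111111011110
t=14: 111110111101

1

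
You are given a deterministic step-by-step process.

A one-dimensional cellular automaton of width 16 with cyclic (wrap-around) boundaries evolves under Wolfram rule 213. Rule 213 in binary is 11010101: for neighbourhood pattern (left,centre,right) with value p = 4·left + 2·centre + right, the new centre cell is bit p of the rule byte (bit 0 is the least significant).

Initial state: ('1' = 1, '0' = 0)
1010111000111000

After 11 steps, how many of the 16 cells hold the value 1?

step 0: 1010111000111000
step 1: 1010011110011110
step 2: 1011001111001110
step 3: 1001100111100110
step 4: 1100110011110010
step 5: 0110011001111010
step 6: 0011001100111011
step 7: 1001100110011001
step 8: 1100110011001100
step 9: 0110011001100110
step 10: 0011001100110011
step 11: 1001100110011001

8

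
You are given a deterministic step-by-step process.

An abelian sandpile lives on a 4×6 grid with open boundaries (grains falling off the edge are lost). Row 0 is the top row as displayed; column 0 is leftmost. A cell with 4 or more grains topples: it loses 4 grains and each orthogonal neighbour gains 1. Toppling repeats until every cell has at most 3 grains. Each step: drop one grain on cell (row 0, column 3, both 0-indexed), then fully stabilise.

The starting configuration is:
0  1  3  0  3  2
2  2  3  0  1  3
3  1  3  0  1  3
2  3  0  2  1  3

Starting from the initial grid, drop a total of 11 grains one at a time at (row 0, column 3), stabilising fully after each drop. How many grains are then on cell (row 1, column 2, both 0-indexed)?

2

0) 0  1  3  0  3  2
2  2  3  0  1  3
3  1  3  0  1  3
2  3  0  2  1  3
1) 0  1  3  1  3  2
2  2  3  0  1  3
3  1  3  0  1  3
2  3  0  2  1  3
2) 0  1  3  2  3  2
2  2  3  0  1  3
3  1  3  0  1  3
2  3  0  2  1  3
3) 0  1  3  3  3  2
2  2  3  0  1  3
3  1  3  0  1  3
2  3  0  2  1  3
4) 0  2  1  2  0  3
2  3  1  2  2  3
3  2  0  1  1  3
2  3  1  2  1  3
5) 0  2  1  3  0  3
2  3  1  2  2  3
3  2  0  1  1  3
2  3  1  2  1  3
6) 0  2  2  0  1  3
2  3  1  3  2  3
3  2  0  1  1  3
2  3  1  2  1  3
7) 0  2  2  1  1  3
2  3  1  3  2  3
3  2  0  1  1  3
2  3  1  2  1  3
8) 0  2  2  2  1  3
2  3  1  3  2  3
3  2  0  1  1  3
2  3  1  2  1  3
9) 0  2  2  3  1  3
2  3  1  3  2  3
3  2  0  1  1  3
2  3  1  2  1  3
10) 0  2  3  1  2  3
2  3  2  0  3  3
3  2  0  2  1  3
2  3  1  2  1  3
11) 0  2  3  2  2  3
2  3  2  0  3  3
3  2  0  2  1  3
2  3  1  2  1  3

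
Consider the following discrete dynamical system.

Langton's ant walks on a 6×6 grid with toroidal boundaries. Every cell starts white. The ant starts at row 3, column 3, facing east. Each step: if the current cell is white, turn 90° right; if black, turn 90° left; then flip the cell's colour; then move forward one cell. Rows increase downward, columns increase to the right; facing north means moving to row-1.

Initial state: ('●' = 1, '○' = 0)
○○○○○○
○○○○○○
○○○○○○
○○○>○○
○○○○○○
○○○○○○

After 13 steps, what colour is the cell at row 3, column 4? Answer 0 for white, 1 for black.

1

[0] ○○○○○○
○○○○○○
○○○○○○
○○○>○○
○○○○○○
○○○○○○
[1] ○○○○○○
○○○○○○
○○○○○○
○○○●○○
○○○v○○
○○○○○○
[2] ○○○○○○
○○○○○○
○○○○○○
○○○●○○
○○<●○○
○○○○○○
[3] ○○○○○○
○○○○○○
○○○○○○
○○^●○○
○○●●○○
○○○○○○
[4] ○○○○○○
○○○○○○
○○○○○○
○○●>○○
○○●●○○
○○○○○○
[5] ○○○○○○
○○○○○○
○○○^○○
○○●○○○
○○●●○○
○○○○○○
[6] ○○○○○○
○○○○○○
○○○●>○
○○●○○○
○○●●○○
○○○○○○
[7] ○○○○○○
○○○○○○
○○○●●○
○○●○v○
○○●●○○
○○○○○○
[8] ○○○○○○
○○○○○○
○○○●●○
○○●<●○
○○●●○○
○○○○○○
[9] ○○○○○○
○○○○○○
○○○^●○
○○●●●○
○○●●○○
○○○○○○
[10] ○○○○○○
○○○○○○
○○<○●○
○○●●●○
○○●●○○
○○○○○○
[11] ○○○○○○
○○^○○○
○○●○●○
○○●●●○
○○●●○○
○○○○○○
[12] ○○○○○○
○○●>○○
○○●○●○
○○●●●○
○○●●○○
○○○○○○
[13] ○○○○○○
○○●●○○
○○●v●○
○○●●●○
○○●●○○
○○○○○○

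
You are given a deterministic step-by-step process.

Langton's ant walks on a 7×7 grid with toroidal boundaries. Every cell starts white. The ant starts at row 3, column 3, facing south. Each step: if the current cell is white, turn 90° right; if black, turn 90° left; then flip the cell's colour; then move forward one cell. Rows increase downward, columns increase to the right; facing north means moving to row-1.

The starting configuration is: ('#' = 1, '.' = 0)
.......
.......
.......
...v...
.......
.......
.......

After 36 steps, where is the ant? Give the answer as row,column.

k=0  .......
.......
.......
...v...
.......
.......
.......
k=1  .......
.......
.......
..<#...
.......
.......
.......
k=2  .......
.......
..^....
..##...
.......
.......
.......
k=3  .......
.......
..#>...
..##...
.......
.......
.......
k=4  .......
.......
..##...
..#v...
.......
.......
.......
k=5  .......
.......
..##...
..#.>..
.......
.......
.......
k=6  .......
.......
..##...
..#.#..
....v..
.......
.......
k=7  .......
.......
..##...
..#.#..
...<#..
.......
.......
k=8  .......
.......
..##...
..#^#..
...##..
.......
.......
k=9  .......
.......
..##...
..##>..
...##..
.......
.......
k=10  .......
.......
..##^..
..##...
...##..
.......
.......
k=11  .......
.......
..###>.
..##...
...##..
.......
.......
k=12  .......
.......
..####.
..##.v.
...##..
.......
.......
k=13  .......
.......
..####.
..##<#.
...##..
.......
.......
k=14  .......
.......
..##^#.
..####.
...##..
.......
.......
k=15  .......
.......
..#<.#.
..####.
...##..
.......
.......
k=16  .......
.......
..#..#.
..#v##.
...##..
.......
.......
k=17  .......
.......
..#..#.
..#.>#.
...##..
.......
.......
k=18  .......
.......
..#.^#.
..#..#.
...##..
.......
.......
k=19  .......
.......
..#.#>.
..#..#.
...##..
.......
.......
k=20  .......
.....^.
..#.#..
..#..#.
...##..
.......
.......
k=21  .......
.....#>
..#.#..
..#..#.
...##..
.......
.......
k=22  .......
.....##
..#.#.v
..#..#.
...##..
.......
.......
k=23  .......
.....##
..#.#<#
..#..#.
...##..
.......
.......
k=24  .......
.....^#
..#.###
..#..#.
...##..
.......
.......
k=25  .......
....<.#
..#.###
..#..#.
...##..
.......
.......
k=26  ....^..
....#.#
..#.###
..#..#.
...##..
.......
.......
k=27  ....#>.
....#.#
..#.###
..#..#.
...##..
.......
.......
k=28  ....##.
....#v#
..#.###
..#..#.
...##..
.......
.......
k=29  ....##.
....<##
..#.###
..#..#.
...##..
.......
.......
k=30  ....##.
.....##
..#.v##
..#..#.
...##..
.......
.......
k=31  ....##.
.....##
..#..>#
..#..#.
...##..
.......
.......
k=32  ....##.
.....^#
..#...#
..#..#.
...##..
.......
.......
k=33  ....##.
....<.#
..#...#
..#..#.
...##..
.......
.......
k=34  ....^#.
....#.#
..#...#
..#..#.
...##..
.......
.......
k=35  ...<.#.
....#.#
..#...#
..#..#.
...##..
.......
.......
k=36  ...#.#.
....#.#
..#...#
..#..#.
...##..
.......
...^...

6,3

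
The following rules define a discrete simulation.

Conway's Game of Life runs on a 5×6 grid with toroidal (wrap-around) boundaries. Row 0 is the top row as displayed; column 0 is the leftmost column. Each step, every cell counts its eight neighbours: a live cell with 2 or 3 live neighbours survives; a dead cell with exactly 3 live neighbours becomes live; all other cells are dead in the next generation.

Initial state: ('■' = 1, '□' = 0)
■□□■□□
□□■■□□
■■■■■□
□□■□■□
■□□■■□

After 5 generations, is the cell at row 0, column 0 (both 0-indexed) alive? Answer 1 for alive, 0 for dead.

0

t=0: ■□□■□□
□□■■□□
■■■■■□
□□■□■□
■□□■■□
t=1: □■□□□■
■□□□□■
□□□□■■
■□□□□□
□■■□■□
t=2: □■■□■■
□□□□□□
□□□□■□
■■□■■□
□■■□□■
t=3: □■■■■■
□□□■■■
□□□■■■
■■□■■□
□□□□□□
t=4: ■□■□□■
□□□□□□
□□□□□□
■□■■□□
□□□□□□
t=5: □□□□□□
□□□□□□
□□□□□□
□□□□□□
■□■■□■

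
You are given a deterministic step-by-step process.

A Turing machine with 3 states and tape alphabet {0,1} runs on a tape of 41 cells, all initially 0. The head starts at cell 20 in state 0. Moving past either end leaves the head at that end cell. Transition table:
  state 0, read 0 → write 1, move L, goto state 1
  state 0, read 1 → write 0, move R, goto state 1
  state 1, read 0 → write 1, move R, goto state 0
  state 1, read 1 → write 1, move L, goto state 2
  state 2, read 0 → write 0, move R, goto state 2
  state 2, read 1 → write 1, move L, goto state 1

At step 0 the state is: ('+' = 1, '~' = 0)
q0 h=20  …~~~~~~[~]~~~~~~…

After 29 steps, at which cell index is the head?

[0] q0 h=20  …~~~~~~[~]~~~~~~…
[1] q1 h=19  …~~~~~~[~]+~~~~~…
[2] q0 h=20  …~~~~~+[+]~~~~~~…
[3] q1 h=21  …~~~~+~[~]~~~~~~…
[4] q0 h=22  …~~~+~+[~]~~~~~~…
[5] q1 h=21  …~~~~+~[+]+~~~~~…
[6] q2 h=20  …~~~~~+[~]++~~~~…
[7] q2 h=21  …~~~~+~[+]+~~~~~…
[8] q1 h=20  …~~~~~+[~]++~~~~…
[9] q0 h=21  …~~~~++[+]+~~~~~…
[10] q1 h=22  …~~~++~[+]~~~~~~…
[11] q2 h=21  …~~~~++[~]+~~~~~…
[12] q2 h=22  …~~~++~[+]~~~~~~…
[13] q1 h=21  …~~~~++[~]+~~~~~…
[14] q0 h=22  …~~~+++[+]~~~~~~…
[15] q1 h=23  …~~+++~[~]~~~~~~…
[16] q0 h=24  …~+++~+[~]~~~~~~…
[17] q1 h=23  …~~+++~[+]+~~~~~…
[18] q2 h=22  …~~~+++[~]++~~~~…
[19] q2 h=23  …~~+++~[+]+~~~~~…
[20] q1 h=22  …~~~+++[~]++~~~~…
[21] q0 h=23  …~~++++[+]+~~~~~…
[22] q1 h=24  …~++++~[+]~~~~~~…
[23] q2 h=23  …~~++++[~]+~~~~~…
[24] q2 h=24  …~++++~[+]~~~~~~…
[25] q1 h=23  …~~++++[~]+~~~~~…
[26] q0 h=24  …~+++++[+]~~~~~~…
[27] q1 h=25  …+++++~[~]~~~~~~…
[28] q0 h=26  …++++~+[~]~~~~~~…
[29] q1 h=25  …+++++~[+]+~~~~~…

25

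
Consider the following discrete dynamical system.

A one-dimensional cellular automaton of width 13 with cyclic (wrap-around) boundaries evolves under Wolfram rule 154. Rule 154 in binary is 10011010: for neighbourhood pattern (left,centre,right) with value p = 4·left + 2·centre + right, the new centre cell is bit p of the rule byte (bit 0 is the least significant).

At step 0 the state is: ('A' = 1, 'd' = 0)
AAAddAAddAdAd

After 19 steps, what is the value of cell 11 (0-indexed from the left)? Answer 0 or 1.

t=0: AAAddAAddAdAd
t=1: AAdAAAdAAdddd
t=2: AddAAddAdAddA
t=3: dAAAdAAdddAAA
t=4: dAAddAdAdAAAd
t=5: AAdAAddddAAdA
t=6: AddAdAddAAddA
t=7: dAAdddAAAdAAA
t=8: dAdAdAAAddAAd
t=9: AddddAAdAAAdA
t=10: dAddAAddAAddA
t=11: ddAAAdAAAdAAd
t=12: dAAAddAAddAdA
t=13: dAAdAAAdAAddd
t=14: AAddAAddAdAdd
t=15: AdAAAdAAdddAA
t=16: ddAAddAdAdAAA
t=17: AAAdAAddddAAd
t=18: AAddAdAddAAdd
t=19: AdAAdddAAAdAA

1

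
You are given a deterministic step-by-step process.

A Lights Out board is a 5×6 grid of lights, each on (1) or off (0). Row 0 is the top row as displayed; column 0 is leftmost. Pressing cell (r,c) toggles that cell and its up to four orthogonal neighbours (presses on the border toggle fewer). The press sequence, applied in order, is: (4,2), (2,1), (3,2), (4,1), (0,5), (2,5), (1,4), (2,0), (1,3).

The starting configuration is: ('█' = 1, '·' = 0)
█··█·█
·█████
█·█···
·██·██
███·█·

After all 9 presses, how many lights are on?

[0] █··█·█
·█████
█·█···
·██·██
███·█·
[1] █··█·█
·█████
█·█···
·█··██
█··██·
[2] █··█·█
··████
·█····
····██
█··██·
[3] █··█·█
··████
·██···
·█████
█·███·
[4] █··█·█
··████
·██···
··████
·█·██·
[5] █··██·
··███·
·██···
··████
·█·██·
[6] █··██·
··████
·██·██
··███·
·█·██·
[7] █··█··
··█···
·██··█
··███·
·█·██·
[8] █··█··
█·█···
█·█··█
█·███·
·█·██·
[9] █·····
█··██·
█·██·█
█·███·
·█·██·

15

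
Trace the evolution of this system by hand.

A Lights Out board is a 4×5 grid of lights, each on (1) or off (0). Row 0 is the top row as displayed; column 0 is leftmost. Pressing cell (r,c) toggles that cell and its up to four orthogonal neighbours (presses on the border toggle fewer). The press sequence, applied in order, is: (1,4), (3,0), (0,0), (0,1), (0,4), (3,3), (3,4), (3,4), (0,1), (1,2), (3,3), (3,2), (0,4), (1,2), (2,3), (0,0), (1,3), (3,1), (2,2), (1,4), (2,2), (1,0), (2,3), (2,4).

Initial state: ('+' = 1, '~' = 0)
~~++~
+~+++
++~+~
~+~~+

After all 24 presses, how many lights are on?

k=0  ~~++~
+~+++
++~+~
~+~~+
k=1  ~~+++
+~+~~
++~++
~+~~+
k=2  ~~+++
+~+~~
~+~++
+~~~+
k=3  +++++
~~+~~
~+~++
+~~~+
k=4  ~~~++
~++~~
~+~++
+~~~+
k=5  ~~~~~
~++~+
~+~++
+~~~+
k=6  ~~~~~
~++~+
~+~~+
+~++~
k=7  ~~~~~
~++~+
~+~~~
+~+~+
k=8  ~~~~~
~++~+
~+~~+
+~++~
k=9  +++~~
~~+~+
~+~~+
+~++~
k=10  ++~~~
~+~++
~++~+
+~++~
k=11  ++~~~
~+~++
~++++
+~~~+
k=12  ++~~~
~+~++
~+~++
+++++
k=13  ++~++
~+~+~
~+~++
+++++
k=14  +++++
~~+~~
~++++
+++++
k=15  +++++
~~++~
~+~~~
+++~+
k=16  ~~+++
+~++~
~+~~~
+++~+
k=17  ~~+~+
+~~~+
~+~+~
+++~+
k=18  ~~+~+
+~~~+
~~~+~
~~~~+
k=19  ~~+~+
+~+~+
~++~~
~~+~+
k=20  ~~+~~
+~++~
~++~+
~~+~+
k=21  ~~+~~
+~~+~
~~~++
~~~~+
k=22  +~+~~
~+~+~
+~~++
~~~~+
k=23  +~+~~
~+~~~
+~+~~
~~~++
k=24  +~+~~
~+~~+
+~+++
~~~+~

9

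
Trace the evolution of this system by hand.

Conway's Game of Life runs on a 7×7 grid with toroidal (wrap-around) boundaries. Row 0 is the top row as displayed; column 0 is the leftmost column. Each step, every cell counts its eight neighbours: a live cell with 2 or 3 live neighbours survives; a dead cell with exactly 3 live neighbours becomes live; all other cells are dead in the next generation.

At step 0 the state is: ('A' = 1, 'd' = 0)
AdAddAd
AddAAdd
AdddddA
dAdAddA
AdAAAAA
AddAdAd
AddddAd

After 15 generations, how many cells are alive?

25

k=0  AdAddAd
AddAAdd
AdddddA
dAdAddA
AdAAAAA
AddAdAd
AddddAd
k=1  AddAdAd
AddAAAd
dAAAAAA
dAdAddd
ddddddd
AdAAddd
AddddAd
k=2  AAdAdAd
Adddddd
dAddddA
AAdAdAd
dAdAddd
dAddddA
AdAAddd
k=3  AddAAdd
ddAdddd
dAAdddA
dAddAdA
dAddAdA
dAdAddd
dddAAdd
k=4  ddAdAdd
AdAdddd
dAAAdAd
dAdAddA
dAdAAdd
AddAdAd
ddddddd
k=5  dAdAddd
ddddAdd
dddAAdA
dAdddAd
dAdAdAA
ddAAddd
dddAAdd
k=6  ddAAddd
ddAdAAd
dddAAdd
dddAddd
AAdAdAA
dddddAd
ddddAdd
k=7  ddAddAd
ddAddAd
ddAddAd
AddAdAA
AdAddAA
AddddAd
dddAAdd
k=8  ddAddAd
dAAAAAA
dAAAdAd
AdAAddd
ddddddd
AAdAdAd
dddAAAA
k=9  AAddddd
AdddddA
dddddAd
dddAAdd
AddAAdA
AdAAdAd
AAdAddd
k=10  ddAdddd
AAddddA
ddddAAA
dddAddA
AAddddA
dddddAd
dddAAdd
k=11  AAAAddd
AAddddA
ddddAdd
ddddAdd
AddddAA
AdddAAA
dddAAdd
k=12  dddAAdA
dddAddA
AddddAd
ddddAdA
Adddddd
AddAddd
ddddddd
k=13  dddAAAd
AddAddA
AdddAAd
AddddAA
AdddddA
ddddddd
dddAAdd
k=14  ddAddAA
AddAddd
dAddAdd
dAddAdd
AddddAd
ddddddd
dddAdAd
k=15  ddAAdAA
AAAAAAA
AAAAAdd
AAddAAd
ddddddd
ddddAdA
ddddAAA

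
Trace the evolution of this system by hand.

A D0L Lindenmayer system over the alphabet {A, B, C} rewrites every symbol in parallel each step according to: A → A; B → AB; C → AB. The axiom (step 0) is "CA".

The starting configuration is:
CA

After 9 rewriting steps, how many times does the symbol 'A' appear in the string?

10

step 0: CA
step 1: ABA
step 2: AABA
step 3: AAABA
step 4: AAAABA
step 5: AAAAABA
step 6: AAAAAABA
step 7: AAAAAAABA
step 8: AAAAAAAABA
step 9: AAAAAAAAABA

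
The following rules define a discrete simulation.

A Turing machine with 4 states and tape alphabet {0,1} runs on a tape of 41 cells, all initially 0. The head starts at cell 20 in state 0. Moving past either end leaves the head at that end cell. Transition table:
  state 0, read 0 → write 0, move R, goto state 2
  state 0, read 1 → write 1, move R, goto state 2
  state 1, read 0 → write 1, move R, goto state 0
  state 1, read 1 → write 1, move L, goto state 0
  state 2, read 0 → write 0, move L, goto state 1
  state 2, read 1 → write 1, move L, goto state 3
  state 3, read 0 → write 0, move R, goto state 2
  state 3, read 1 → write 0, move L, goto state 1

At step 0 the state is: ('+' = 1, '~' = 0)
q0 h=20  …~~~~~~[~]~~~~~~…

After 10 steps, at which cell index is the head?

t=0: q0 h=20  …~~~~~~[~]~~~~~~…
t=1: q2 h=21  …~~~~~~[~]~~~~~~…
t=2: q1 h=20  …~~~~~~[~]~~~~~~…
t=3: q0 h=21  …~~~~~+[~]~~~~~~…
t=4: q2 h=22  …~~~~+~[~]~~~~~~…
t=5: q1 h=21  …~~~~~+[~]~~~~~~…
t=6: q0 h=22  …~~~~++[~]~~~~~~…
t=7: q2 h=23  …~~~++~[~]~~~~~~…
t=8: q1 h=22  …~~~~++[~]~~~~~~…
t=9: q0 h=23  …~~~+++[~]~~~~~~…
t=10: q2 h=24  …~~+++~[~]~~~~~~…

24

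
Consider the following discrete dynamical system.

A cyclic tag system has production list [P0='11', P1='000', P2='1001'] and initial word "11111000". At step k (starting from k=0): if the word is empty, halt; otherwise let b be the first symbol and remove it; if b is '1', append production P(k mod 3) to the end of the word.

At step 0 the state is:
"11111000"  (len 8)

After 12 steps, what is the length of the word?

16

[0] "11111000"  (len 8)
[1] "111100011"  (len 9)
[2] "11100011000"  (len 11)
[3] "11000110001001"  (len 14)
[4] "100011000100111"  (len 15)
[5] "00011000100111000"  (len 17)
[6] "0011000100111000"  (len 16)
[7] "011000100111000"  (len 15)
[8] "11000100111000"  (len 14)
[9] "10001001110001001"  (len 17)
[10] "000100111000100111"  (len 18)
[11] "00100111000100111"  (len 17)
[12] "0100111000100111"  (len 16)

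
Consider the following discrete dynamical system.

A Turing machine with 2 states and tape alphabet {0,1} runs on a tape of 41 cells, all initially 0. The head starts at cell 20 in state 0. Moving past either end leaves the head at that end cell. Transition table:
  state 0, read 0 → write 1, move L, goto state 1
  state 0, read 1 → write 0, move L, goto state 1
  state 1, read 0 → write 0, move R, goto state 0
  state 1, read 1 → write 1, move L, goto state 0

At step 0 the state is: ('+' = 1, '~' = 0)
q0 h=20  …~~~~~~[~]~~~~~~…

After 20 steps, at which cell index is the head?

20

t=0: q0 h=20  …~~~~~~[~]~~~~~~…
t=1: q1 h=19  …~~~~~~[~]+~~~~~…
t=2: q0 h=20  …~~~~~~[+]~~~~~~…
t=3: q1 h=19  …~~~~~~[~]~~~~~~…
t=4: q0 h=20  …~~~~~~[~]~~~~~~…
t=5: q1 h=19  …~~~~~~[~]+~~~~~…
t=6: q0 h=20  …~~~~~~[+]~~~~~~…
t=7: q1 h=19  …~~~~~~[~]~~~~~~…
t=8: q0 h=20  …~~~~~~[~]~~~~~~…
t=9: q1 h=19  …~~~~~~[~]+~~~~~…
t=10: q0 h=20  …~~~~~~[+]~~~~~~…
t=11: q1 h=19  …~~~~~~[~]~~~~~~…
t=12: q0 h=20  …~~~~~~[~]~~~~~~…
t=13: q1 h=19  …~~~~~~[~]+~~~~~…
t=14: q0 h=20  …~~~~~~[+]~~~~~~…
t=15: q1 h=19  …~~~~~~[~]~~~~~~…
t=16: q0 h=20  …~~~~~~[~]~~~~~~…
t=17: q1 h=19  …~~~~~~[~]+~~~~~…
t=18: q0 h=20  …~~~~~~[+]~~~~~~…
t=19: q1 h=19  …~~~~~~[~]~~~~~~…
t=20: q0 h=20  …~~~~~~[~]~~~~~~…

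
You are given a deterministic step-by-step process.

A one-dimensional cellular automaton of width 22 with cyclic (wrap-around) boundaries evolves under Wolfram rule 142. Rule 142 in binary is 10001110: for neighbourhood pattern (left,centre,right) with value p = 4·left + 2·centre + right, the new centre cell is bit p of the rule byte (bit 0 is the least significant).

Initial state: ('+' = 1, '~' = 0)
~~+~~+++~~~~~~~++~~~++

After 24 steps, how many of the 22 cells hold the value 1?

t=0: ~~+~~+++~~~~~~~++~~~++
t=1: ~++~+++~~~~~~~++~~~++~
t=2: ++~~++~~~~~~~++~~~++~~
t=3: +~~++~~~~~~~++~~~++~~+
t=4: ~~++~~~~~~~++~~~++~~++
t=5: ~++~~~~~~~++~~~++~~++~
t=6: ++~~~~~~~++~~~++~~++~~
t=7: +~~~~~~~++~~~++~~++~~+
t=8: ~~~~~~~++~~~++~~++~~++
t=9: ~~~~~~++~~~++~~++~~++~
t=10: ~~~~~++~~~++~~++~~++~~
t=11: ~~~~++~~~++~~++~~++~~~
t=12: ~~~++~~~++~~++~~++~~~~
t=13: ~~++~~~++~~++~~++~~~~~
t=14: ~++~~~++~~++~~++~~~~~~
t=15: ++~~~++~~++~~++~~~~~~~
t=16: +~~~++~~++~~++~~~~~~~+
t=17: ~~~++~~++~~++~~~~~~~++
t=18: ~~++~~++~~++~~~~~~~++~
t=19: ~++~~++~~++~~~~~~~++~~
t=20: ++~~++~~++~~~~~~~++~~~
t=21: +~~++~~++~~~~~~~++~~~+
t=22: ~~++~~++~~~~~~~++~~~++
t=23: ~++~~++~~~~~~~++~~~++~
t=24: ++~~++~~~~~~~++~~~++~~

8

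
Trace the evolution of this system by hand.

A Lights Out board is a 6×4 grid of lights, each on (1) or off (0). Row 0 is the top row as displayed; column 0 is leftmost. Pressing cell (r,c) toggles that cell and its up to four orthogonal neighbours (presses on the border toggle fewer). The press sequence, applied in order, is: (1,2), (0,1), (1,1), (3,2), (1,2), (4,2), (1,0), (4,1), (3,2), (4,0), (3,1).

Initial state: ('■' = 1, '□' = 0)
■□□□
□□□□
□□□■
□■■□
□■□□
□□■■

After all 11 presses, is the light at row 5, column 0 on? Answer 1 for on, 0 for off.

1

t=0: ■□□□
□□□□
□□□■
□■■□
□■□□
□□■■
t=1: ■□■□
□■■■
□□■■
□■■□
□■□□
□□■■
t=2: □■□□
□□■■
□□■■
□■■□
□■□□
□□■■
t=3: □□□□
■■□■
□■■■
□■■□
□■□□
□□■■
t=4: □□□□
■■□■
□■□■
□□□■
□■■□
□□■■
t=5: □□■□
■□■□
□■■■
□□□■
□■■□
□□■■
t=6: □□■□
■□■□
□■■■
□□■■
□□□■
□□□■
t=7: ■□■□
□■■□
■■■■
□□■■
□□□■
□□□■
t=8: ■□■□
□■■□
■■■■
□■■■
■■■■
□■□■
t=9: ■□■□
□■■□
■■□■
□□□□
■■□■
□■□■
t=10: ■□■□
□■■□
■■□■
■□□□
□□□■
■■□■
t=11: ■□■□
□■■□
■□□■
□■■□
□■□■
■■□■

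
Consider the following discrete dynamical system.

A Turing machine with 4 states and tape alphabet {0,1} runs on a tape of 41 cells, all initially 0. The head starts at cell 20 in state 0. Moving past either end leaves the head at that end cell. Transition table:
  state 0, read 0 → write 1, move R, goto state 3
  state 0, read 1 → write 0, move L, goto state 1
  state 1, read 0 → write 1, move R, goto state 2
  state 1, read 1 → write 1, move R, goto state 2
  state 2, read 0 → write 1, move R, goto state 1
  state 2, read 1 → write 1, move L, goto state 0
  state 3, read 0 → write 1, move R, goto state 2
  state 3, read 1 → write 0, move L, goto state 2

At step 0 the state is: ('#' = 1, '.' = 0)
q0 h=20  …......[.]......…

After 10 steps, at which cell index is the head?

30

0) q0 h=20  …......[.]......…
1) q3 h=21  ….....#[.]......…
2) q2 h=22  …....##[.]......…
3) q1 h=23  …...###[.]......…
4) q2 h=24  …..####[.]......…
5) q1 h=25  ….#####[.]......…
6) q2 h=26  …######[.]......…
7) q1 h=27  …######[.]......…
8) q2 h=28  …######[.]......…
9) q1 h=29  …######[.]......…
10) q2 h=30  …######[.]......…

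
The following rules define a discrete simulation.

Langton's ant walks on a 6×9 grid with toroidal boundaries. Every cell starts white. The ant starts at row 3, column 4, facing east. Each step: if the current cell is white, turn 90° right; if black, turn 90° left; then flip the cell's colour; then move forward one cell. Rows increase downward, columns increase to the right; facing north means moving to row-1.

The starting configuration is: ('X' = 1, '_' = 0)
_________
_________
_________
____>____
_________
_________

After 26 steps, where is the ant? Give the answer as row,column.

gen 0: _________
_________
_________
____>____
_________
_________
gen 1: _________
_________
_________
____X____
____v____
_________
gen 2: _________
_________
_________
____X____
___<X____
_________
gen 3: _________
_________
_________
___^X____
___XX____
_________
gen 4: _________
_________
_________
___X>____
___XX____
_________
gen 5: _________
_________
____^____
___X_____
___XX____
_________
gen 6: _________
_________
____X>___
___X_____
___XX____
_________
gen 7: _________
_________
____XX___
___X_v___
___XX____
_________
gen 8: _________
_________
____XX___
___X<X___
___XX____
_________
gen 9: _________
_________
____^X___
___XXX___
___XX____
_________
gen 10: _________
_________
___<_X___
___XXX___
___XX____
_________
gen 11: _________
___^_____
___X_X___
___XXX___
___XX____
_________
gen 12: _________
___X>____
___X_X___
___XXX___
___XX____
_________
gen 13: _________
___XX____
___XvX___
___XXX___
___XX____
_________
gen 14: _________
___XX____
___<XX___
___XXX___
___XX____
_________
gen 15: _________
___XX____
____XX___
___vXX___
___XX____
_________
gen 16: _________
___XX____
____XX___
____>X___
___XX____
_________
gen 17: _________
___XX____
____^X___
_____X___
___XX____
_________
gen 18: _________
___XX____
___<_X___
_____X___
___XX____
_________
gen 19: _________
___^X____
___X_X___
_____X___
___XX____
_________
gen 20: _________
__<_X____
___X_X___
_____X___
___XX____
_________
gen 21: __^______
__X_X____
___X_X___
_____X___
___XX____
_________
gen 22: __X>_____
__X_X____
___X_X___
_____X___
___XX____
_________
gen 23: __XX_____
__XvX____
___X_X___
_____X___
___XX____
_________
gen 24: __XX_____
__<XX____
___X_X___
_____X___
___XX____
_________
gen 25: __XX_____
___XX____
__vX_X___
_____X___
___XX____
_________
gen 26: __XX_____
___XX____
_<XX_X___
_____X___
___XX____
_________

2,1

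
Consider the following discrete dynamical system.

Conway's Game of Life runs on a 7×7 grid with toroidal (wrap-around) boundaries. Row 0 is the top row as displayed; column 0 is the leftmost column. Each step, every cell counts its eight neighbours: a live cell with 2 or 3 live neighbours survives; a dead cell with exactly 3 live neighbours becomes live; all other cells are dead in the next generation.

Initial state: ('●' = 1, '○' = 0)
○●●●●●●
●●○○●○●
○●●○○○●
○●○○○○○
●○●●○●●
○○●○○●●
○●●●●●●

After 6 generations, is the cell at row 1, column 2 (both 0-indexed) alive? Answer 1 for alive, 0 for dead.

step 0: ○●●●●●●
●●○○●○●
○●●○○○●
○●○○○○○
●○●●○●●
○○●○○●●
○●●●●●●
step 1: ○○○○○○○
○○○○●○○
○○●○○●●
○○○●○●○
●○●●●●○
○○○○○○○
○○○○○○○
step 2: ○○○○○○○
○○○○○●○
○○○●○●●
○●○○○○○
○○●●○●●
○○○●●○○
○○○○○○○
step 3: ○○○○○○○
○○○○●●●
○○○○●●●
●○○●○○○
○○●●○●○
○○●●●●○
○○○○○○○
step 4: ○○○○○●○
○○○○●○●
●○○●○○○
○○●●○○○
○●○○○●●
○○●○○●○
○○○●●○○
step 5: ○○○●○●○
○○○○●●●
○○●●●○○
●●●●●○●
○●○●●●●
○○●●○●●
○○○●●●○
step 6: ○○○●○○○
○○●○○○●
○○○○○○○
○○○○○○●
○○○○○○○
●○○○○○○
○○○○○○○

1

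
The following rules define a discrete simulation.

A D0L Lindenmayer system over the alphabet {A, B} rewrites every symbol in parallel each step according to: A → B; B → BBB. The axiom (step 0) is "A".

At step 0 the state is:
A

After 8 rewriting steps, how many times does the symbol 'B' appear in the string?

2187

k=0  A
k=1  B
k=2  BBB
k=3  BBBBBBBBB
k=4  BBBBBBBBBBBBBBBBBBBBBBBBBBB
k=5  BBBBBBBBBBBBBBBBBBBBBBBBBBBBBBBBBBBBBBBBBBBBBBBBBBBBBBBBBBBBBBBBBBBBBBBBBBBBBBBBB
k=6  BBBBBBBBBBBBBBBBBBBBBBBBBBBBBBBBBBBBBBBBBBBBBBBBBBBBBBBBBB…BBBBBBBBBBBBBBBBBBBBBBBBBBBBBBBBBBBBBBBBBBBBBBBBBBBBBBBBBB  (len 243)
k=7  BBBBBBBBBBBBBBBBBBBBBBBBBBBBBBBBBBBBBBBBBBBBBBBBBBBBBBBBBB…BBBBBBBBBBBBBBBBBBBBBBBBBBBBBBBBBBBBBBBBBBBBBBBBBBBBBBBBBB  (len 729)
k=8  BBBBBBBBBBBBBBBBBBBBBBBBBBBBBBBBBBBBBBBBBBBBBBBBBBBBBBBBBB…BBBBBBBBBBBBBBBBBBBBBBBBBBBBBBBBBBBBBBBBBBBBBBBBBBBBBBBBBB  (len 2187)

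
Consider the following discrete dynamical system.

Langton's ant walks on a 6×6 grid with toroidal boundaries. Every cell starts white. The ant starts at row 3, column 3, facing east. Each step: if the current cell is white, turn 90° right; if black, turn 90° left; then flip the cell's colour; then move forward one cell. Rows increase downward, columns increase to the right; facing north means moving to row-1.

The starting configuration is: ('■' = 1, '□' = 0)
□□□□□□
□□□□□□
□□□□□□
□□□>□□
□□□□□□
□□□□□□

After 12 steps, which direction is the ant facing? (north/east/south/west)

east

t=0: □□□□□□
□□□□□□
□□□□□□
□□□>□□
□□□□□□
□□□□□□
t=1: □□□□□□
□□□□□□
□□□□□□
□□□■□□
□□□v□□
□□□□□□
t=2: □□□□□□
□□□□□□
□□□□□□
□□□■□□
□□<■□□
□□□□□□
t=3: □□□□□□
□□□□□□
□□□□□□
□□^■□□
□□■■□□
□□□□□□
t=4: □□□□□□
□□□□□□
□□□□□□
□□■>□□
□□■■□□
□□□□□□
t=5: □□□□□□
□□□□□□
□□□^□□
□□■□□□
□□■■□□
□□□□□□
t=6: □□□□□□
□□□□□□
□□□■>□
□□■□□□
□□■■□□
□□□□□□
t=7: □□□□□□
□□□□□□
□□□■■□
□□■□v□
□□■■□□
□□□□□□
t=8: □□□□□□
□□□□□□
□□□■■□
□□■<■□
□□■■□□
□□□□□□
t=9: □□□□□□
□□□□□□
□□□^■□
□□■■■□
□□■■□□
□□□□□□
t=10: □□□□□□
□□□□□□
□□<□■□
□□■■■□
□□■■□□
□□□□□□
t=11: □□□□□□
□□^□□□
□□■□■□
□□■■■□
□□■■□□
□□□□□□
t=12: □□□□□□
□□■>□□
□□■□■□
□□■■■□
□□■■□□
□□□□□□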